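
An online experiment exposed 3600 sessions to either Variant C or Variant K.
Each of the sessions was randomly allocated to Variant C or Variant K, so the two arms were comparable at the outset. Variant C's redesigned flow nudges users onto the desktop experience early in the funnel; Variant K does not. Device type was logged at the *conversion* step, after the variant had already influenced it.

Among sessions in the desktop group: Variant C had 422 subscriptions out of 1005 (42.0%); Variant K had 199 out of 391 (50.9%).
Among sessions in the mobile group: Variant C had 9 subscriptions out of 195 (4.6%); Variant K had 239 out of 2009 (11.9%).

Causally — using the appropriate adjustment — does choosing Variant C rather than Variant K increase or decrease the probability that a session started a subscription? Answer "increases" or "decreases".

increases

The stratified and pooled comparisons disagree (Variant K wins within each device type; Variant C wins overall), so the answer turns on the causal role of device type.
Stratifying would compare variants among sessions the variants themselves sorted into device type groups — a form of selection on an intermediate. The unconditioned pooled rates give the total causal effect.
Pooled: Variant C 35.9% vs Variant K 18.2%; Variant C is higher overall.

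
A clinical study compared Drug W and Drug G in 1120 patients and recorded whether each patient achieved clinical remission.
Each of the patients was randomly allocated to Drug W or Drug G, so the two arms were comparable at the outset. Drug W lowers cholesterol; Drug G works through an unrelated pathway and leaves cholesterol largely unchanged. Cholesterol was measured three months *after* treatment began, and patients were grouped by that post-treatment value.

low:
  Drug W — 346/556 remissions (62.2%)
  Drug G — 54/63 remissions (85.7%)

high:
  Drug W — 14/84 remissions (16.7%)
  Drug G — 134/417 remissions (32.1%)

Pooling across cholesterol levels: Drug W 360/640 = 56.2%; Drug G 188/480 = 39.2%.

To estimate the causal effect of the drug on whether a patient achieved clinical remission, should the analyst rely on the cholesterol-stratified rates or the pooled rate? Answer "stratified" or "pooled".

Cholesterol here is a post-treatment variable shaped by the drug; conditioning on it would introduce bias rather than remove it. The overall comparison is the causal one.
Pooled: Drug W 56.2% vs Drug G 39.2%; Drug W is higher overall.

pooled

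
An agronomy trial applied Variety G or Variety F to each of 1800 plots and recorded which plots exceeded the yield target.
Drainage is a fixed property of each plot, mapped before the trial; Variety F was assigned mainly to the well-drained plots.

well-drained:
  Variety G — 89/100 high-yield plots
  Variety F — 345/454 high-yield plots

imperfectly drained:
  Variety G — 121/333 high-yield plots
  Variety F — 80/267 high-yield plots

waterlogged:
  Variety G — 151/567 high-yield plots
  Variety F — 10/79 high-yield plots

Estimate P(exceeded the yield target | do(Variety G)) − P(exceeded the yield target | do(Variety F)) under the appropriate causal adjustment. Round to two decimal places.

Nothing the variety does changes field drainage; the imbalance is an allocation artefact. With field drainage also predicting the outcome, the pooled figure is confounded, and the within-stratum comparison is the causal one.
Adjusting over the population distribution of field drainage: 0.308·(0.890−0.760) + 0.333·(0.363−0.300) + 0.359·(0.266−0.127) = +0.111.

+0.11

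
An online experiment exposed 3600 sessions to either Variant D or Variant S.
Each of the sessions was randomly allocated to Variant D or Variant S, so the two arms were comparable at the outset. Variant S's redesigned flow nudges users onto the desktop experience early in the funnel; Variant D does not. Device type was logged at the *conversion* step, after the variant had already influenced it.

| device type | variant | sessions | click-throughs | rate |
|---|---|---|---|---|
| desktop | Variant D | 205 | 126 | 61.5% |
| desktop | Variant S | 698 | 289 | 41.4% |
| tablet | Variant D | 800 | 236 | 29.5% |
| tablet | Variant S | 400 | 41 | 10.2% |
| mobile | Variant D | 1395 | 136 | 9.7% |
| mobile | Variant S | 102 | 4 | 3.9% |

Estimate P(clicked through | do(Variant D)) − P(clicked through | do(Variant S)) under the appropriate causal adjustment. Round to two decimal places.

The stratified and pooled comparisons disagree (Variant D wins within each device type; Variant S wins overall), so the answer turns on the causal role of device type.
The distribution of device type is itself part of what the variant does — it is an intermediate outcome. Holding it fixed would remove that part of the effect; the total effect is the pooled difference.
The causal difference is the pooled difference: 0.207 − 0.278 = -0.071.

-0.07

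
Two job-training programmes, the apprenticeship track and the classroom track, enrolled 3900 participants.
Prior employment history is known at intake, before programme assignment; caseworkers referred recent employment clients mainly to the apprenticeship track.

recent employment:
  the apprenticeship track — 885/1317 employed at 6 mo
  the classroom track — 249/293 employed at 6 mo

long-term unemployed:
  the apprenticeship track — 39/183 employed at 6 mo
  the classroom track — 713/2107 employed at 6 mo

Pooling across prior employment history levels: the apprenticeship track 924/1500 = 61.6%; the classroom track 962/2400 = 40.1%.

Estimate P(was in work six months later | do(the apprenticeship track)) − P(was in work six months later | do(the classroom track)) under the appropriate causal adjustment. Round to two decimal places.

-0.15

Since prior employment history is a pre-existing factor (not a product of the programme) and it affects the outcome on its own, it is a confounder. The stratified rates, not the pooled rate, identify the causal effect.
Adjusting over the population distribution of prior employment history: 0.413·(0.672−0.850) + 0.587·(0.213−0.338) = -0.147.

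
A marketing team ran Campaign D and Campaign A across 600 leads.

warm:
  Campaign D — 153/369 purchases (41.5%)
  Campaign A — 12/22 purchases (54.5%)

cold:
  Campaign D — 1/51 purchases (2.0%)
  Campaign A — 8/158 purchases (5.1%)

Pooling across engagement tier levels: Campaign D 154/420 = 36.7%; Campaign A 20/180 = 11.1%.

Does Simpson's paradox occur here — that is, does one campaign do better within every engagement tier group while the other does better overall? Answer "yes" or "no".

Within each engagement tier level (warm 41.5% vs 54.5%; cold 2.0% vs 5.1%), Campaign A has the higher rate every time. Pooled: 36.7% vs 11.1% — Campaign D has the higher rate overall. The two comparisons disagree.

yes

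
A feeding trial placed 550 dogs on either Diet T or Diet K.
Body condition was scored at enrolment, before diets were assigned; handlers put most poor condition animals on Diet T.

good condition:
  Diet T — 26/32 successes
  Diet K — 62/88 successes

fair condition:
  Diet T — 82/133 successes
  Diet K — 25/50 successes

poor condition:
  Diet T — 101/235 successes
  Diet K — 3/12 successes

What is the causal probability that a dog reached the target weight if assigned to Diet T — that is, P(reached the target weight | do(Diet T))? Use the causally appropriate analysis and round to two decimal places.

0.58

Starting body condition is set before the diet has any effect — it is not caused by the diet — and it independently drives the outcome. That makes it a confounder, so the causal comparison is within starting body condition levels.
Standardising Diet T to the population starting body condition mix: 0.218·26/32 + 0.333·82/133 + 0.449·101/235 = 0.575.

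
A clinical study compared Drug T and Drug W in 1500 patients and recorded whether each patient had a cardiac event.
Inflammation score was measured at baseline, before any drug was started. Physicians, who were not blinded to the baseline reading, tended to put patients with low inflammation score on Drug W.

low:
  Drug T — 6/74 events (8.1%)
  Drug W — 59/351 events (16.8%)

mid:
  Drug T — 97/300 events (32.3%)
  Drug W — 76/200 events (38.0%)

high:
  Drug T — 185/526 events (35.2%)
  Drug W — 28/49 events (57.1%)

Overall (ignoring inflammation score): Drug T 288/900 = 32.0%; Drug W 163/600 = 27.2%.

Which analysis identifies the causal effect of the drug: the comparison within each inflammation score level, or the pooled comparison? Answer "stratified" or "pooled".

Since inflammation score is a pre-existing factor (not a product of the drug) and it affects the outcome on its own, it is a confounder. The stratified rates, not the pooled rate, identify the causal effect.
Within each level — low: 8.1% vs 16.8%; mid: 32.3% vs 38.0%; high: 35.2% vs 57.1% — Drug T is lower every time.

stratified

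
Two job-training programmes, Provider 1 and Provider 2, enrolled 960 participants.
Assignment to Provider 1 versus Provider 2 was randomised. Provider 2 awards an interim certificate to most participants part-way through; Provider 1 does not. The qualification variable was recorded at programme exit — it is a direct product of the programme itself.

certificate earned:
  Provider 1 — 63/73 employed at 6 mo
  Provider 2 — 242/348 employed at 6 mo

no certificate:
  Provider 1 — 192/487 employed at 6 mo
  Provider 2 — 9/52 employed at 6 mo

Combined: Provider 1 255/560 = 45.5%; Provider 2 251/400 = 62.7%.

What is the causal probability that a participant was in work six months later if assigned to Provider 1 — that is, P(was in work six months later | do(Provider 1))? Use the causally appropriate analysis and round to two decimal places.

0.46

Qualification attained during the programme here is a post-treatment variable shaped by the programme; conditioning on it would introduce bias rather than remove it. The overall comparison is the causal one.
So P(outcome | do(Provider 1)) is just the pooled rate for Provider 1: 255/560 = 0.455.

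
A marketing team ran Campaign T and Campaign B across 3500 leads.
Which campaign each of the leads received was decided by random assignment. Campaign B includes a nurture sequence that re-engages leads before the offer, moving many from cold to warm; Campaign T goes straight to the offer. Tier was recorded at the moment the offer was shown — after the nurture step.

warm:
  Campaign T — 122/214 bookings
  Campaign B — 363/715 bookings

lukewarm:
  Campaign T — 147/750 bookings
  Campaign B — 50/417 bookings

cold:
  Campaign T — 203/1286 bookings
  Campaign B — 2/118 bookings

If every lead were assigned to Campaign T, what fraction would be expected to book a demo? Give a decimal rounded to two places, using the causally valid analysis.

Stratifying would compare campaigns among leads the campaigns themselves sorted into engagement tier groups — a form of selection on an intermediate. The unconditioned pooled rates give the total causal effect.
So P(outcome | do(Campaign T)) is just the pooled rate for Campaign T: 472/2250 = 0.210.

0.21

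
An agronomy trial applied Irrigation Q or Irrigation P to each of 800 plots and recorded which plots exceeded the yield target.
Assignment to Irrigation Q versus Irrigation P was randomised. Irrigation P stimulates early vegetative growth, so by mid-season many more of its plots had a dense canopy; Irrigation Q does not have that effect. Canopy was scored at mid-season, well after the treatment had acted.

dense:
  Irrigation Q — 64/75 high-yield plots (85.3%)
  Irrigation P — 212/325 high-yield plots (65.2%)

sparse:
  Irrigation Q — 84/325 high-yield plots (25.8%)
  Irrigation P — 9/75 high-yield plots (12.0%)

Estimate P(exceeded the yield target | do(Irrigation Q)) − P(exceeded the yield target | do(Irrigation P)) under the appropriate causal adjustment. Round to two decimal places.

Mid-season canopy lies on the pathway irrigation → mid-season canopy → outcome, so adjusting for it blocks the indirect effect. For the total causal effect of irrigation, use the unadjusted pooled rates.
The causal difference is the pooled difference: 0.370 − 0.552 = -0.182.

-0.18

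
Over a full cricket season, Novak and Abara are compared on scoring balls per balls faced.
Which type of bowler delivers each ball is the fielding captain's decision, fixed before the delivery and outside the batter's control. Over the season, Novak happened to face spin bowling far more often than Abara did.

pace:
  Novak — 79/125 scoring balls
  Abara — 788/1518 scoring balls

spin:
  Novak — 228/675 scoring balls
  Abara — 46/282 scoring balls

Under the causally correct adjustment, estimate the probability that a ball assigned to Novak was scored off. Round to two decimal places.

0.52

The bowling type-specific comparison favours Novak throughout, but the pooled figures favour Abara. The question is whether to condition on bowling type.
Since bowling type is a pre-existing factor (not a product of the player) and it affects the outcome on its own, it is a confounder. The stratified rates, not the pooled rate, identify the causal effect.
Standardising Novak to the population bowling type mix: 0.632·79/125 + 0.368·228/675 = 0.524.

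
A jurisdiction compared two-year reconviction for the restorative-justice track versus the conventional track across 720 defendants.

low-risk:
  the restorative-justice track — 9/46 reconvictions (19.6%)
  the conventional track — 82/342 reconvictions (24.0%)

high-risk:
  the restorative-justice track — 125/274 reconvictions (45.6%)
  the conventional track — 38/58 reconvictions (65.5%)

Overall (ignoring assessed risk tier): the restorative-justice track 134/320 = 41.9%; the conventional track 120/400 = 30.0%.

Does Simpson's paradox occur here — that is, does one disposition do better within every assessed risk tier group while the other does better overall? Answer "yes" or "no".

yes

Within each assessed risk tier level (low-risk 19.6% vs 24.0%; high-risk 45.6% vs 65.5%), the restorative-justice track has the lower rate every time. Pooled: 41.9% vs 30.0% — the conventional track has the lower rate overall. The two comparisons disagree.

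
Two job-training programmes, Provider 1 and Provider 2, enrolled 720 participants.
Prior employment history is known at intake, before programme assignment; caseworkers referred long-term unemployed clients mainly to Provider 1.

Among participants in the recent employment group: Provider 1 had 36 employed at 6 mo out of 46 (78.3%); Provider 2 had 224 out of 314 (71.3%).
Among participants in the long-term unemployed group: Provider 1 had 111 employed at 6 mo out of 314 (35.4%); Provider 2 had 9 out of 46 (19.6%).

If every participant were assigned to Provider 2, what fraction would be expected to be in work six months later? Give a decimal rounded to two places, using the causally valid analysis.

Prior employment history differs across programmes for reasons unrelated to any effect of the programme itself, and it separately predicts the outcome — a classic confounder. We must compare within prior employment history levels.
Standardising Provider 2 to the population prior employment history mix: 0.500·224/314 + 0.500·9/46 = 0.455.

0.45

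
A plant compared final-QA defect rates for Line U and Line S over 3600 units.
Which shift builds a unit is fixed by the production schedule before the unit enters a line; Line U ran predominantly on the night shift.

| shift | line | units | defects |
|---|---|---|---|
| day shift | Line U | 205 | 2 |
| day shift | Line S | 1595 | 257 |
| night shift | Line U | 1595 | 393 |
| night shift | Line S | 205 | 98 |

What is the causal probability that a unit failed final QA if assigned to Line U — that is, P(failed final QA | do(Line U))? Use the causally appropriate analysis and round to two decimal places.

0.13

Shift satisfies the back-door criterion: it is not a descendant of the line, and it blocks the spurious path from line to outcome. Adjusting for it (i.e., using the within-shift rates) gives the causal effect.
Standardising Line U to the population shift mix: 0.500·2/205 + 0.500·393/1595 = 0.128.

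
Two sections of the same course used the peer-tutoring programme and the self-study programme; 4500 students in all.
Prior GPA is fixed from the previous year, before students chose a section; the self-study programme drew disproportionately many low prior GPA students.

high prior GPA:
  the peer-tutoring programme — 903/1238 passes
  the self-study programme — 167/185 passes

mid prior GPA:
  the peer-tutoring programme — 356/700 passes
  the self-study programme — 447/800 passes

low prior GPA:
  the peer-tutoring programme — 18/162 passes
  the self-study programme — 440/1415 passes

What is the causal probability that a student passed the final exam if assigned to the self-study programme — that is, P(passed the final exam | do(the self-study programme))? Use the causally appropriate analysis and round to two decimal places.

Within every prior GPA band level the self-study programme has the higher rate, yet pooled the peer-tutoring programme does — Simpson's reversal.
Nothing the teaching method does changes prior GPA band; the imbalance is an allocation artefact. With prior GPA band also predicting the outcome, the pooled figure is confounded, and the within-stratum comparison is the causal one.
Standardising the self-study programme to the population prior GPA band mix: 0.316·167/185 + 0.333·447/800 + 0.350·440/1415 = 0.581.

0.58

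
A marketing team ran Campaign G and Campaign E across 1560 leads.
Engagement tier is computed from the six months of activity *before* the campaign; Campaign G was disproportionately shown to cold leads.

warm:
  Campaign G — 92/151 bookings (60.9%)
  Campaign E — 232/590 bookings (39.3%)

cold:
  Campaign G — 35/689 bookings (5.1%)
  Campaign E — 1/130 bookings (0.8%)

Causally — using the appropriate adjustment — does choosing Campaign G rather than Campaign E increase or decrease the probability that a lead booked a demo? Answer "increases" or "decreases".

increases

Within every engagement tier level Campaign G has the higher rate, yet pooled Campaign E does — Simpson's reversal.
Nothing the campaign does changes engagement tier; the imbalance is an allocation artefact. With engagement tier also predicting the outcome, the pooled figure is confounded, and the within-stratum comparison is the causal one.
Within each level — warm: 60.9% vs 39.3%; cold: 5.1% vs 0.8% — Campaign G is higher every time.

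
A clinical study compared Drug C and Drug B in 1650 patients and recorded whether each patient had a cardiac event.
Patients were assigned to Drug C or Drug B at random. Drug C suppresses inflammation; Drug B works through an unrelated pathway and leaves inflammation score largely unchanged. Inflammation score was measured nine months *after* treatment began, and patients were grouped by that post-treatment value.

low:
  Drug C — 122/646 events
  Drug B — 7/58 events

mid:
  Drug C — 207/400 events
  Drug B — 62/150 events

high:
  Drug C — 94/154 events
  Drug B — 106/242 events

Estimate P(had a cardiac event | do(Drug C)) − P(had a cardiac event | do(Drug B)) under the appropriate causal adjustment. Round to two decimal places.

-0.04

The stratified and pooled comparisons disagree (Drug B wins within each inflammation score; Drug C wins overall), so the answer turns on the causal role of inflammation score.
Inflammation score lies on the pathway drug → inflammation score → outcome, so adjusting for it blocks the indirect effect. For the total causal effect of drug, use the unadjusted pooled rates.
The causal difference is the pooled difference: 0.352 − 0.389 = -0.036.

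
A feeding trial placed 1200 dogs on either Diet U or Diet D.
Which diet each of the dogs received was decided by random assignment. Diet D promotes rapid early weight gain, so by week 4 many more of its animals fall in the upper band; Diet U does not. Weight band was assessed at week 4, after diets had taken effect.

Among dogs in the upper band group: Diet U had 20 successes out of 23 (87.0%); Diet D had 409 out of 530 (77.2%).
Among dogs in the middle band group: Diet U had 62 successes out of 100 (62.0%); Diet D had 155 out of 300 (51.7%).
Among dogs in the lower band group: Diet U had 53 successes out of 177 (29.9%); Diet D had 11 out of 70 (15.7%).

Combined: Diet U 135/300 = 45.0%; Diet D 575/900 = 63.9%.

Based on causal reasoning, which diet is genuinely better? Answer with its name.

Within every week-4 weight band level Diet U has the higher rate, yet pooled Diet D does — Simpson's reversal.
Week-4 weight band lies on the pathway diet → week-4 weight band → outcome, so adjusting for it blocks the indirect effect. For the total causal effect of diet, use the unadjusted pooled rates.
Pooled: Diet U 45.0% vs Diet D 63.9%; Diet D is higher overall.

Diet D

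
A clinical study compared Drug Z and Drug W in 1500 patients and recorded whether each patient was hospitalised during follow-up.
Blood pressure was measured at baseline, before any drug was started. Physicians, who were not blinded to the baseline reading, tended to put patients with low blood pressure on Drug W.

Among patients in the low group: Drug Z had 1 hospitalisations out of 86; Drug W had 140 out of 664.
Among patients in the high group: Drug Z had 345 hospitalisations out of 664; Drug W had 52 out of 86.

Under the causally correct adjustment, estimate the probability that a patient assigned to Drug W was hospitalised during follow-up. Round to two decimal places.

Here blood pressure is a common cause — it drives both which drug a case falls under and the outcome. The crude comparison mixes populations; the stratum-specific rates are the causally relevant ones.
Standardising Drug W to the population blood pressure mix: 0.500·140/664 + 0.500·52/86 = 0.408.

0.41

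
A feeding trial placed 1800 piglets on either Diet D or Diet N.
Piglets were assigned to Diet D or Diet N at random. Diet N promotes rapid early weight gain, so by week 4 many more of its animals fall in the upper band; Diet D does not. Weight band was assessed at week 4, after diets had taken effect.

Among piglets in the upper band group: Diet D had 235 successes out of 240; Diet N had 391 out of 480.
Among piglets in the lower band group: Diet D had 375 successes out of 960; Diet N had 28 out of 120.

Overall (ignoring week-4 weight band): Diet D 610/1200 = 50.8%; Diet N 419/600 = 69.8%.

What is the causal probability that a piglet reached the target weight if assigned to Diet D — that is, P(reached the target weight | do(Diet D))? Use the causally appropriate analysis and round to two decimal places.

Diet D is higher inside every week-4 weight band stratum but Diet N is higher in aggregate. Whether to stratify depends on how week-4 weight band relates to the diet.
Week-4 weight band lies on the pathway diet → week-4 weight band → outcome, so adjusting for it blocks the indirect effect. For the total causal effect of diet, use the unadjusted pooled rates.
So P(outcome | do(Diet D)) is just the pooled rate for Diet D: 610/1200 = 0.508.

0.51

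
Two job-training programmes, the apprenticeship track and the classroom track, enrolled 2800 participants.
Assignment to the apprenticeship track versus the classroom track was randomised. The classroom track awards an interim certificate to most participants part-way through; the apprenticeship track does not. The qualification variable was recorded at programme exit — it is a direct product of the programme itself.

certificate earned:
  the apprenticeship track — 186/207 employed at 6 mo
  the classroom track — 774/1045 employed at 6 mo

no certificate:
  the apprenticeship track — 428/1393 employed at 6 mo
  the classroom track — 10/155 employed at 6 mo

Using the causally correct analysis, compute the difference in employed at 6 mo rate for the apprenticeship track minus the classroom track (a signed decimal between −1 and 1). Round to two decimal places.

-0.27

the apprenticeship track is higher inside every qualification attained during the programme stratum but the classroom track is higher in aggregate. Whether to stratify depends on how qualification attained during the programme relates to the programme.
Qualification attained during the programme here is a post-treatment variable shaped by the programme; conditioning on it would introduce bias rather than remove it. The overall comparison is the causal one.
The causal difference is the pooled difference: 0.384 − 0.653 = -0.270.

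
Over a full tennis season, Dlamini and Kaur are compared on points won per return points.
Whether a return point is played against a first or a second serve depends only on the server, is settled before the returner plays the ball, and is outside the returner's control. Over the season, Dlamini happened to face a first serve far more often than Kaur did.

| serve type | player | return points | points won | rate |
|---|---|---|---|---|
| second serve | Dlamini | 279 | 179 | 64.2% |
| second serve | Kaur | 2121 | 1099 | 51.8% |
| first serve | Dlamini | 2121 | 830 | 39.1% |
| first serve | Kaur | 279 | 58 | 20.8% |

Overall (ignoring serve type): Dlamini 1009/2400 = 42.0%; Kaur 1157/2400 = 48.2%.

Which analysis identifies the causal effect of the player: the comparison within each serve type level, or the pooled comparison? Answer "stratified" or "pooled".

Within every serve type level Dlamini has the higher rate, yet pooled Kaur does — Simpson's reversal.
Serve type differs across players for reasons unrelated to any effect of the player itself, and it separately predicts the outcome — a classic confounder. We must compare within serve type levels.
Within each level — second serve: 64.2% vs 51.8%; first serve: 39.1% vs 20.8% — Dlamini is higher every time.

stratified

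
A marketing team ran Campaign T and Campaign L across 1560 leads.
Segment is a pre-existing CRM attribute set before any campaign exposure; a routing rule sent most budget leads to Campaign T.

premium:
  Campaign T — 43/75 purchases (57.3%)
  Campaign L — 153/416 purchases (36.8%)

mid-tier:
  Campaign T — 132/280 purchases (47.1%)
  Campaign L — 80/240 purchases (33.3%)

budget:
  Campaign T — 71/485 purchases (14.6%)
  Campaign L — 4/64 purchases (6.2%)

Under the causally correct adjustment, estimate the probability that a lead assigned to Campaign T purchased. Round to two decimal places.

0.39

Here customer segment is a common cause — it drives both which campaign a case falls under and the outcome. The crude comparison mixes populations; the stratum-specific rates are the causally relevant ones.
Standardising Campaign T to the population customer segment mix: 0.315·43/75 + 0.333·132/280 + 0.352·71/485 = 0.389.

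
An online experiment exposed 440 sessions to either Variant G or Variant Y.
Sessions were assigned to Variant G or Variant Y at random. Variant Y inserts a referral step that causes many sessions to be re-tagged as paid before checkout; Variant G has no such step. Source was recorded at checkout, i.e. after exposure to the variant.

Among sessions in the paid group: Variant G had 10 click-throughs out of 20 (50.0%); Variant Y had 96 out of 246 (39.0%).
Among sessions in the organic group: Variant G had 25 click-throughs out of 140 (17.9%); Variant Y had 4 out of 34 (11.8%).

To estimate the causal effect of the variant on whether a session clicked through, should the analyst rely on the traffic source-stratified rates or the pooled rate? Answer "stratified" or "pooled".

Because the variant influences traffic source, traffic source is a post-treatment mediator, not a confounder. Stratifying on it would bias the estimate; the causal effect is the crude pooled difference.
Pooled: Variant G 21.9% vs Variant Y 35.7%; Variant Y is higher overall.

pooled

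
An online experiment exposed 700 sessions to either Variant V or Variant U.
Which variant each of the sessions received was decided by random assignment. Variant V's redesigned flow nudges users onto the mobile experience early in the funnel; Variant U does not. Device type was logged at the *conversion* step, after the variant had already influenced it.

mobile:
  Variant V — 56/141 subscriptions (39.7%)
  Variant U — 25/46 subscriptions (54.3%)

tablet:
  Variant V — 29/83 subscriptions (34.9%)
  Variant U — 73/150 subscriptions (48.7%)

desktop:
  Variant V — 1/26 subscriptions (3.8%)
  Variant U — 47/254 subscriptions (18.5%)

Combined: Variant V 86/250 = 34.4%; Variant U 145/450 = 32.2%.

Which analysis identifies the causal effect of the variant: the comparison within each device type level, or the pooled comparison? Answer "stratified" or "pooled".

pooled

The device type-specific comparison favours Variant U throughout, but the pooled figures favour Variant V. The question is whether to condition on device type.
The distribution of device type is itself part of what the variant does — it is an intermediate outcome. Holding it fixed would remove that part of the effect; the total effect is the pooled difference.
Pooled: Variant V 34.4% vs Variant U 32.2%; Variant V is higher overall.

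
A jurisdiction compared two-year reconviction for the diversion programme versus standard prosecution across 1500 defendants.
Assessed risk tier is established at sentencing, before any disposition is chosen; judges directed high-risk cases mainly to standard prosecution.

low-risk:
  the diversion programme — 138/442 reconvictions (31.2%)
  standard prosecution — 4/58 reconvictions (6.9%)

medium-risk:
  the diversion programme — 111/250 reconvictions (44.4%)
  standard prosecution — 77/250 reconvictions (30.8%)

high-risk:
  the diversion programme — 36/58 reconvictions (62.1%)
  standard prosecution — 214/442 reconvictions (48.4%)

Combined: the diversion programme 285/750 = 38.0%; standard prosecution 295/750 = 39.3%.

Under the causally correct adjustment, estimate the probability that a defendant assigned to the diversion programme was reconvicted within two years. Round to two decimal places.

Assessed risk tier is set before the disposition has any effect — it is not caused by the disposition — and it independently drives the outcome. That makes it a confounder, so the causal comparison is within assessed risk tier levels.
Standardising the diversion programme to the population assessed risk tier mix: 0.333·138/442 + 0.333·111/250 + 0.333·36/58 = 0.459.

0.46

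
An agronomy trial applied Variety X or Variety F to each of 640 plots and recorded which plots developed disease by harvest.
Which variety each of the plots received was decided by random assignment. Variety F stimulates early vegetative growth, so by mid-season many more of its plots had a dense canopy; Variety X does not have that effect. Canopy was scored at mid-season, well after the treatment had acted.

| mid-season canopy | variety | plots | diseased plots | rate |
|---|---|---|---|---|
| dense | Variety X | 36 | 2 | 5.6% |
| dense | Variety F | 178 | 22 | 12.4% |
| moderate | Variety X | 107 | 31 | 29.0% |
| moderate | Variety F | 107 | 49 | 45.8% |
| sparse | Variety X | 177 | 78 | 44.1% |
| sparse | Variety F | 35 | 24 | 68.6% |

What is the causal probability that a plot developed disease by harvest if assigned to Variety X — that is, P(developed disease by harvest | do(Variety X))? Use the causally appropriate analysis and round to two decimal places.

Mid-season canopy here is a post-treatment variable shaped by the variety; conditioning on it would introduce bias rather than remove it. The overall comparison is the causal one.
So P(outcome | do(Variety X)) is just the pooled rate for Variety X: 111/320 = 0.347.

0.35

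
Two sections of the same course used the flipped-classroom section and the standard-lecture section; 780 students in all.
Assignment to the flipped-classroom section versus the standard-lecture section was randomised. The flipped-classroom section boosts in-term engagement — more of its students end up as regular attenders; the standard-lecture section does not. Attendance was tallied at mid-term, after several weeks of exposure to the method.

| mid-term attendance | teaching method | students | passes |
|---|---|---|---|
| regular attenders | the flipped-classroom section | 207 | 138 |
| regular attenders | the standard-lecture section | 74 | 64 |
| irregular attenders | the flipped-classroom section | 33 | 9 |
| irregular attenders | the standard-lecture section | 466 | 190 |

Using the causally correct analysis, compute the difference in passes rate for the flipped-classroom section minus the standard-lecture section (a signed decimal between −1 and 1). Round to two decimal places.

the standard-lecture section is higher inside every mid-term attendance stratum but the flipped-classroom section is higher in aggregate. Whether to stratify depends on how mid-term attendance relates to the teaching method.
Because the teaching method influences mid-term attendance, mid-term attendance is a post-treatment mediator, not a confounder. Stratifying on it would bias the estimate; the causal effect is the crude pooled difference.
The causal difference is the pooled difference: 0.613 − 0.470 = +0.142.

+0.14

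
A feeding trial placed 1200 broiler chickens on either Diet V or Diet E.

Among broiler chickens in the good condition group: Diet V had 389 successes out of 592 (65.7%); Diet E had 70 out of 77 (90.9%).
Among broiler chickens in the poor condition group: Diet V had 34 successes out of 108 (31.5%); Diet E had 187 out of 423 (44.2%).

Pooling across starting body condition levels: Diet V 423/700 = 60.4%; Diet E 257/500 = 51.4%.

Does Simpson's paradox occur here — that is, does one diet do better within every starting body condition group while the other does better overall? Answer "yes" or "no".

Within each starting body condition level (good condition 65.7% vs 90.9%; poor condition 31.5% vs 44.2%), Diet E has the higher rate every time. Pooled: 60.4% vs 51.4% — Diet V has the higher rate overall. The two comparisons disagree.

yes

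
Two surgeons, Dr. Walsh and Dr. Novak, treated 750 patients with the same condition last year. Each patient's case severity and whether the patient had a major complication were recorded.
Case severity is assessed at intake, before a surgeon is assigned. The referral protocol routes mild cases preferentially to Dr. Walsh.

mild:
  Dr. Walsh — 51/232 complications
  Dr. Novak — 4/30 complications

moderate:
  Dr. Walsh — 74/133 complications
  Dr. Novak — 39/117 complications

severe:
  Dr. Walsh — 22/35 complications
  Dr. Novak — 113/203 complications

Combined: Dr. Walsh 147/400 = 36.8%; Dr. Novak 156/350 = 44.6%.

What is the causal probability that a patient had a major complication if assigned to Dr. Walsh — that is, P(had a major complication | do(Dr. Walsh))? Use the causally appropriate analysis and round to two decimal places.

0.46

Case severity differs across surgeons for reasons unrelated to any effect of the surgeon itself, and it separately predicts the outcome — a classic confounder. We must compare within case severity levels.
Standardising Dr. Walsh to the population case severity mix: 0.349·51/232 + 0.333·74/133 + 0.317·22/35 = 0.462.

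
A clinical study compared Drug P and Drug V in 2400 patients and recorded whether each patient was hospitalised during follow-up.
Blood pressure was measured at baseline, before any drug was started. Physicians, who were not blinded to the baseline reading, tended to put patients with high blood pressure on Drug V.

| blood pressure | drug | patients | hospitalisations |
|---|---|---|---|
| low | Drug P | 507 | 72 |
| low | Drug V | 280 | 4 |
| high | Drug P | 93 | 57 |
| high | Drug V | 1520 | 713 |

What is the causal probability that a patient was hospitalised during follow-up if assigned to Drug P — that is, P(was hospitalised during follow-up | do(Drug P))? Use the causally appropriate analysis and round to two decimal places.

Within every blood pressure level Drug V has the lower rate, yet pooled Drug P does — Simpson's reversal.
Since blood pressure is a pre-existing factor (not a product of the drug) and it affects the outcome on its own, it is a confounder. The stratified rates, not the pooled rate, identify the causal effect.
Standardising Drug P to the population blood pressure mix: 0.328·72/507 + 0.672·57/93 = 0.458.

0.46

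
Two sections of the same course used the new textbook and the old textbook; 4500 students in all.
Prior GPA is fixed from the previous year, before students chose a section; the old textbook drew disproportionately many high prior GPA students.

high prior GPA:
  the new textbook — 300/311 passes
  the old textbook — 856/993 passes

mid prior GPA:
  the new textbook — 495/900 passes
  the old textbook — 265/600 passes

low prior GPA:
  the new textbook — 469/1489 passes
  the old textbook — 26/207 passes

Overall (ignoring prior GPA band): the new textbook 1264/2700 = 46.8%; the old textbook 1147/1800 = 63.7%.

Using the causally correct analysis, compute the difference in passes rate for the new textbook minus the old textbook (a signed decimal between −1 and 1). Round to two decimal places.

The prior GPA band-specific comparison favours the new textbook throughout, but the pooled figures favour the old textbook. The question is whether to condition on prior GPA band.
Since prior GPA band is a pre-existing factor (not a product of the teaching method) and it affects the outcome on its own, it is a confounder. The stratified rates, not the pooled rate, identify the causal effect.
Adjusting over the population distribution of prior GPA band: 0.290·(0.965−0.862) + 0.333·(0.550−0.442) + 0.377·(0.315−0.126) = +0.137.

+0.14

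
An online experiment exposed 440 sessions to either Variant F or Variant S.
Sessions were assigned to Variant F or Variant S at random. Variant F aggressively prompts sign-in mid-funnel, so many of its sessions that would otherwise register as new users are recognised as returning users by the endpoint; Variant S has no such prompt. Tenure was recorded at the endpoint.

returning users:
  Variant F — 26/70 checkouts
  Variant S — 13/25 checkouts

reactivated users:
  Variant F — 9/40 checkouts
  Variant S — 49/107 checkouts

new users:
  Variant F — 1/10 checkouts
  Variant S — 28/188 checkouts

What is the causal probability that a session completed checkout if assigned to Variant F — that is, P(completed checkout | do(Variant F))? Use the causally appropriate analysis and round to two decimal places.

Variant S is higher inside every user tenure stratum but Variant F is higher in aggregate. Whether to stratify depends on how user tenure relates to the variant.
User tenure is recorded after the variant and is itself shifted by it — it sits on the causal path from variant to outcome. Conditioning on a mediator would strip out part of the effect we want; the pooled comparison gives the total causal effect.
So P(outcome | do(Variant F)) is just the pooled rate for Variant F: 36/120 = 0.300.

0.30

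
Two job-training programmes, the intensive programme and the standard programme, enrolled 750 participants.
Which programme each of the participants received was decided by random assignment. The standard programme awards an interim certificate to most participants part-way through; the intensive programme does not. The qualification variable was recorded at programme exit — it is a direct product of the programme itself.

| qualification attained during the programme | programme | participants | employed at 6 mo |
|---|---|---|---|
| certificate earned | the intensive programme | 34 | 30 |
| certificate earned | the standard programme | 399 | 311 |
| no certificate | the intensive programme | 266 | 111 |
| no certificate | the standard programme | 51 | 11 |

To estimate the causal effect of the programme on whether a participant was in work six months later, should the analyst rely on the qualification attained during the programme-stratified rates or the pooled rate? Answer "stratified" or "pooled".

The qualification attained during the programme-specific comparison favours the intensive programme throughout, but the pooled figures favour the standard programme. The question is whether to condition on qualification attained during the programme.
Qualification attained during the programme lies on the pathway programme → qualification attained during the programme → outcome, so adjusting for it blocks the indirect effect. For the total causal effect of programme, use the unadjusted pooled rates.
Pooled: the intensive programme 47.0% vs the standard programme 71.6%; the standard programme is higher overall.

pooled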